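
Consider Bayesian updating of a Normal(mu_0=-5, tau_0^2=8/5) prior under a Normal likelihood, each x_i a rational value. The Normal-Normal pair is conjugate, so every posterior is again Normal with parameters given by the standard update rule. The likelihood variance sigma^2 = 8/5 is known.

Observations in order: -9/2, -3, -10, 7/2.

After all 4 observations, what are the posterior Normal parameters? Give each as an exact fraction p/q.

mu_0=-19/5, tau_0^2=8/25

obs 1: x=-9/2 → posterior Normal(-19/4, 4/5)
obs 2: x=-3 → posterior Normal(-25/6, 8/15)
obs 3: x=-10 → posterior Normal(-45/8, 2/5)
obs 4: x=7/2 → posterior Normal(-19/5, 8/25)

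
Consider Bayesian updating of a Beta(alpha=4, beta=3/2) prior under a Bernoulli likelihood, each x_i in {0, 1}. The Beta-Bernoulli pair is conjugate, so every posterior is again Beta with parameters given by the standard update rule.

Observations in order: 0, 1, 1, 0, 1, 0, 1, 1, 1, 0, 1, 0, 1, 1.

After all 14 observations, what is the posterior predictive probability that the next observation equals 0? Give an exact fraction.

1/3

obs 1: x=0 → posterior Beta(4, 5/2)
obs 2: x=1 → posterior Beta(5, 5/2)
obs 3: x=1 → posterior Beta(6, 5/2)
obs 4: x=0 → posterior Beta(6, 7/2)
obs 5: x=1 → posterior Beta(7, 7/2)
obs 6: x=0 → posterior Beta(7, 9/2)
obs 7: x=1 → posterior Beta(8, 9/2)
obs 8: x=1 → posterior Beta(9, 9/2)
obs 9: x=1 → posterior Beta(10, 9/2)
obs 10: x=0 → posterior Beta(10, 11/2)
obs 11: x=1 → posterior Beta(11, 11/2)
obs 12: x=0 → posterior Beta(11, 13/2)
obs 13: x=1 → posterior Beta(12, 13/2)
obs 14: x=1 → posterior Beta(13, 13/2)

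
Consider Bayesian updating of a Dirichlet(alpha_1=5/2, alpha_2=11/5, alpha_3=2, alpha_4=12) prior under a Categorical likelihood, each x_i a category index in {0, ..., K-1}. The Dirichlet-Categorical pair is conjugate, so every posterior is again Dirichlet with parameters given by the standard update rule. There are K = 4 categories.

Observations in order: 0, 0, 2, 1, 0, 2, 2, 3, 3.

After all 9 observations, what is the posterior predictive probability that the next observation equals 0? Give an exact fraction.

obs 1: x=0 → posterior Dirichlet(7/2, 11/5, 2, 12)
obs 2: x=0 → posterior Dirichlet(9/2, 11/5, 2, 12)
obs 3: x=2 → posterior Dirichlet(9/2, 11/5, 3, 12)
obs 4: x=1 → posterior Dirichlet(9/2, 16/5, 3, 12)
obs 5: x=0 → posterior Dirichlet(11/2, 16/5, 3, 12)
obs 6: x=2 → posterior Dirichlet(11/2, 16/5, 4, 12)
obs 7: x=2 → posterior Dirichlet(11/2, 16/5, 5, 12)
obs 8: x=3 → posterior Dirichlet(11/2, 16/5, 5, 13)
obs 9: x=3 → posterior Dirichlet(11/2, 16/5, 5, 14)

55/277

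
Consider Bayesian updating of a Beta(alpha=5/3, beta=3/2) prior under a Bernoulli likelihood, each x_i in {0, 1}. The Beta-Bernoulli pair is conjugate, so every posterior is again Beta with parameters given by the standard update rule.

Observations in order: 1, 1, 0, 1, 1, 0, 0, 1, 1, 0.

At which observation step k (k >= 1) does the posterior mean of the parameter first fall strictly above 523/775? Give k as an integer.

k = 2

obs 1: x=1 → posterior Beta(8/3, 3/2)
obs 2: x=1 → posterior Beta(11/3, 3/2)
obs 3: x=0 → posterior Beta(11/3, 5/2)
obs 4: x=1 → posterior Beta(14/3, 5/2)
obs 5: x=1 → posterior Beta(17/3, 5/2)
obs 6: x=0 → posterior Beta(17/3, 7/2)
obs 7: x=0 → posterior Beta(17/3, 9/2)
obs 8: x=1 → posterior Beta(20/3, 9/2)
obs 9: x=1 → posterior Beta(23/3, 9/2)
obs 10: x=0 → posterior Beta(23/3, 11/2)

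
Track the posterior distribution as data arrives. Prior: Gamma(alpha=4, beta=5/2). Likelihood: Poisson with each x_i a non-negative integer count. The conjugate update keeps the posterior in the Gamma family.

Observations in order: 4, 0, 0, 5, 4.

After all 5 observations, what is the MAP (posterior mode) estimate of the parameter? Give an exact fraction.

obs 1: x=4 → posterior Gamma(8, 7/2)
obs 2: x=0 → posterior Gamma(8, 9/2)
obs 3: x=0 → posterior Gamma(8, 11/2)
obs 4: x=5 → posterior Gamma(13, 13/2)
obs 5: x=4 → posterior Gamma(17, 15/2)

32/15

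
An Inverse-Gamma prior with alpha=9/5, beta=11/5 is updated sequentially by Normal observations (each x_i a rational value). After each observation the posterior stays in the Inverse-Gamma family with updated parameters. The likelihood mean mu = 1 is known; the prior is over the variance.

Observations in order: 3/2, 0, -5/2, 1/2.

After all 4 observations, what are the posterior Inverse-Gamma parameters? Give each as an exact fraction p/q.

obs 1: x=3/2 → posterior Inverse-Gamma(23/10, 93/40)
obs 2: x=0 → posterior Inverse-Gamma(14/5, 113/40)
obs 3: x=-5/2 → posterior Inverse-Gamma(33/10, 179/20)
obs 4: x=1/2 → posterior Inverse-Gamma(19/5, 363/40)

alpha=19/5, beta=363/40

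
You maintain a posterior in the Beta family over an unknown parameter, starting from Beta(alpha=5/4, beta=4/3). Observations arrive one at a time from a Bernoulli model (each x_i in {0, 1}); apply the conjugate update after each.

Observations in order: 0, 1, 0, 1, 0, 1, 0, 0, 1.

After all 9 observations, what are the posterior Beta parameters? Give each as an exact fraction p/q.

obs 1: x=0 → posterior Beta(5/4, 7/3)
obs 2: x=1 → posterior Beta(9/4, 7/3)
obs 3: x=0 → posterior Beta(9/4, 10/3)
obs 4: x=1 → posterior Beta(13/4, 10/3)
obs 5: x=0 → posterior Beta(13/4, 13/3)
obs 6: x=1 → posterior Beta(17/4, 13/3)
obs 7: x=0 → posterior Beta(17/4, 16/3)
obs 8: x=0 → posterior Beta(17/4, 19/3)
obs 9: x=1 → posterior Beta(21/4, 19/3)

alpha=21/4, beta=19/3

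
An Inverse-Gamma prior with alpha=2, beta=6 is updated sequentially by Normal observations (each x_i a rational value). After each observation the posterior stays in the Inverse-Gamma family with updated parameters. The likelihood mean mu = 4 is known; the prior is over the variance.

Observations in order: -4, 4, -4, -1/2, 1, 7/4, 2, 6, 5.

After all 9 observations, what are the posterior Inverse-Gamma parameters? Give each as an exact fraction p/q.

obs 1: x=-4 → posterior Inverse-Gamma(5/2, 38)
obs 2: x=4 → posterior Inverse-Gamma(3, 38)
obs 3: x=-4 → posterior Inverse-Gamma(7/2, 70)
obs 4: x=-1/2 → posterior Inverse-Gamma(4, 641/8)
obs 5: x=1 → posterior Inverse-Gamma(9/2, 677/8)
obs 6: x=7/4 → posterior Inverse-Gamma(5, 2789/32)
obs 7: x=2 → posterior Inverse-Gamma(11/2, 2853/32)
obs 8: x=6 → posterior Inverse-Gamma(6, 2917/32)
obs 9: x=5 → posterior Inverse-Gamma(13/2, 2933/32)

alpha=13/2, beta=2933/32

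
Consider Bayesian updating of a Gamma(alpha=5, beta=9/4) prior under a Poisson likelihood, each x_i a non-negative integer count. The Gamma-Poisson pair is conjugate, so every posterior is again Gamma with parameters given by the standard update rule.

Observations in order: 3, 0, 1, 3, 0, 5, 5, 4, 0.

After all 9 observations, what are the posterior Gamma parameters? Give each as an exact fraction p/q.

alpha=26, beta=45/4

obs 1: x=3 → posterior Gamma(8, 13/4)
obs 2: x=0 → posterior Gamma(8, 17/4)
obs 3: x=1 → posterior Gamma(9, 21/4)
obs 4: x=3 → posterior Gamma(12, 25/4)
obs 5: x=0 → posterior Gamma(12, 29/4)
obs 6: x=5 → posterior Gamma(17, 33/4)
obs 7: x=5 → posterior Gamma(22, 37/4)
obs 8: x=4 → posterior Gamma(26, 41/4)
obs 9: x=0 → posterior Gamma(26, 45/4)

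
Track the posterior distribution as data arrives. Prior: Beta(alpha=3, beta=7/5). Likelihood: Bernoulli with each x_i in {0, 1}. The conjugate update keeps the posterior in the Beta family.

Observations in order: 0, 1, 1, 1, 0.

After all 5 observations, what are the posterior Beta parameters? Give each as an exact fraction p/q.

alpha=6, beta=17/5

obs 1: x=0 → posterior Beta(3, 12/5)
obs 2: x=1 → posterior Beta(4, 12/5)
obs 3: x=1 → posterior Beta(5, 12/5)
obs 4: x=1 → posterior Beta(6, 12/5)
obs 5: x=0 → posterior Beta(6, 17/5)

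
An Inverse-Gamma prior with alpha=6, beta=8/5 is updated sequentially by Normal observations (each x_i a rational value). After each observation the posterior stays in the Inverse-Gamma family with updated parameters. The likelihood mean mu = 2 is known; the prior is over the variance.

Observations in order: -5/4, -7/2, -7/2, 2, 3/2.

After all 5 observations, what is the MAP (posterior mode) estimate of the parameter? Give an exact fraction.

obs 1: x=-5/4 → posterior Inverse-Gamma(13/2, 1101/160)
obs 2: x=-7/2 → posterior Inverse-Gamma(7, 3521/160)
obs 3: x=-7/2 → posterior Inverse-Gamma(15/2, 5941/160)
obs 4: x=2 → posterior Inverse-Gamma(8, 5941/160)
obs 5: x=3/2 → posterior Inverse-Gamma(17/2, 5961/160)

5961/1520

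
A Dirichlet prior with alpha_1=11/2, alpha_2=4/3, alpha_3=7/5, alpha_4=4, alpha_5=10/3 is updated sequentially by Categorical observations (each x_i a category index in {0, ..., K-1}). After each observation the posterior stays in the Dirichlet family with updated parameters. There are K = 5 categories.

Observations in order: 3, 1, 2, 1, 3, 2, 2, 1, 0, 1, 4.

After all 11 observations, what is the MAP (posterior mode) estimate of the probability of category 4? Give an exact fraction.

100/647

obs 1: x=3 → posterior Dirichlet(11/2, 4/3, 7/5, 5, 10/3)
obs 2: x=1 → posterior Dirichlet(11/2, 7/3, 7/5, 5, 10/3)
obs 3: x=2 → posterior Dirichlet(11/2, 7/3, 12/5, 5, 10/3)
obs 4: x=1 → posterior Dirichlet(11/2, 10/3, 12/5, 5, 10/3)
obs 5: x=3 → posterior Dirichlet(11/2, 10/3, 12/5, 6, 10/3)
obs 6: x=2 → posterior Dirichlet(11/2, 10/3, 17/5, 6, 10/3)
obs 7: x=2 → posterior Dirichlet(11/2, 10/3, 22/5, 6, 10/3)
obs 8: x=1 → posterior Dirichlet(11/2, 13/3, 22/5, 6, 10/3)
obs 9: x=0 → posterior Dirichlet(13/2, 13/3, 22/5, 6, 10/3)
obs 10: x=1 → posterior Dirichlet(13/2, 16/3, 22/5, 6, 10/3)
obs 11: x=4 → posterior Dirichlet(13/2, 16/3, 22/5, 6, 13/3)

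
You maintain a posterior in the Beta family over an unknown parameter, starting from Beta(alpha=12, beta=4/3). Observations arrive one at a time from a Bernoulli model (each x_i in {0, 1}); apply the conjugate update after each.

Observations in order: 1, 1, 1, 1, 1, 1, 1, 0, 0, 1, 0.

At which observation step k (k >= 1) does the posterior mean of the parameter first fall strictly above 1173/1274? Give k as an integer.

obs 1: x=1 → posterior Beta(13, 4/3)
obs 2: x=1 → posterior Beta(14, 4/3)
obs 3: x=1 → posterior Beta(15, 4/3)
obs 4: x=1 → posterior Beta(16, 4/3)
obs 5: x=1 → posterior Beta(17, 4/3)
obs 6: x=1 → posterior Beta(18, 4/3)
obs 7: x=1 → posterior Beta(19, 4/3)
obs 8: x=0 → posterior Beta(19, 7/3)
obs 9: x=0 → posterior Beta(19, 10/3)
obs 10: x=1 → posterior Beta(20, 10/3)
obs 11: x=0 → posterior Beta(20, 13/3)

k = 4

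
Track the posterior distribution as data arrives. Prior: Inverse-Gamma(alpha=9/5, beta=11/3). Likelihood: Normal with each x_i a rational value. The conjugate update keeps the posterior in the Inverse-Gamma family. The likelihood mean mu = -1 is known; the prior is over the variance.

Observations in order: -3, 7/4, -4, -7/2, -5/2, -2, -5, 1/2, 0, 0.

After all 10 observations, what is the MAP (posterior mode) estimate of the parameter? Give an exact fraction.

obs 1: x=-3 → posterior Inverse-Gamma(23/10, 17/3)
obs 2: x=7/4 → posterior Inverse-Gamma(14/5, 907/96)
obs 3: x=-4 → posterior Inverse-Gamma(33/10, 1339/96)
obs 4: x=-7/2 → posterior Inverse-Gamma(19/5, 1639/96)
obs 5: x=-5/2 → posterior Inverse-Gamma(43/10, 1747/96)
obs 6: x=-2 → posterior Inverse-Gamma(24/5, 1795/96)
obs 7: x=-5 → posterior Inverse-Gamma(53/10, 2563/96)
obs 8: x=1/2 → posterior Inverse-Gamma(29/5, 2671/96)
obs 9: x=0 → posterior Inverse-Gamma(63/10, 2719/96)
obs 10: x=0 → posterior Inverse-Gamma(34/5, 2767/96)

13835/3744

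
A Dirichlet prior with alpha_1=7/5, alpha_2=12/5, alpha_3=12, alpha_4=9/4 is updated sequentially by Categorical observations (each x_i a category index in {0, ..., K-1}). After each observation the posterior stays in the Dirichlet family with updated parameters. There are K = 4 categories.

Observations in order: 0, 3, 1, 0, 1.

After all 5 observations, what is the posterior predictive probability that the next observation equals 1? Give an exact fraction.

obs 1: x=0 → posterior Dirichlet(12/5, 12/5, 12, 9/4)
obs 2: x=3 → posterior Dirichlet(12/5, 12/5, 12, 13/4)
obs 3: x=1 → posterior Dirichlet(12/5, 17/5, 12, 13/4)
obs 4: x=0 → posterior Dirichlet(17/5, 17/5, 12, 13/4)
obs 5: x=1 → posterior Dirichlet(17/5, 22/5, 12, 13/4)

88/461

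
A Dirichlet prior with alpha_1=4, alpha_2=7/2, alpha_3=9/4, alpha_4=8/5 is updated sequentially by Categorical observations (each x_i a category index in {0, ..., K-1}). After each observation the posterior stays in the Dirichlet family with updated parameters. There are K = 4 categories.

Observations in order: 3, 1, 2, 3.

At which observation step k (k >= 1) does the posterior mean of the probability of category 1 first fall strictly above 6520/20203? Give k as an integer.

k = 2

obs 1: x=3 → posterior Dirichlet(4, 7/2, 9/4, 13/5)
obs 2: x=1 → posterior Dirichlet(4, 9/2, 9/4, 13/5)
obs 3: x=2 → posterior Dirichlet(4, 9/2, 13/4, 13/5)
obs 4: x=3 → posterior Dirichlet(4, 9/2, 13/4, 18/5)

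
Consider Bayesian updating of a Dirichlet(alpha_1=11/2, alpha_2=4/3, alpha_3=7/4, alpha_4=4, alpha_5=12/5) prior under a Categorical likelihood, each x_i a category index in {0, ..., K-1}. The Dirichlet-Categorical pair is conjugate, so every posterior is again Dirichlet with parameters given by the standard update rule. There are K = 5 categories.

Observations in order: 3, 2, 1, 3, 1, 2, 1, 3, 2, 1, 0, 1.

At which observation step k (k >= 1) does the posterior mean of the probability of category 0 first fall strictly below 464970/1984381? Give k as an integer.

obs 1: x=3 → posterior Dirichlet(11/2, 4/3, 7/4, 5, 12/5)
obs 2: x=2 → posterior Dirichlet(11/2, 4/3, 11/4, 5, 12/5)
obs 3: x=1 → posterior Dirichlet(11/2, 7/3, 11/4, 5, 12/5)
obs 4: x=3 → posterior Dirichlet(11/2, 7/3, 11/4, 6, 12/5)
obs 5: x=1 → posterior Dirichlet(11/2, 10/3, 11/4, 6, 12/5)
obs 6: x=2 → posterior Dirichlet(11/2, 10/3, 15/4, 6, 12/5)
obs 7: x=1 → posterior Dirichlet(11/2, 13/3, 15/4, 6, 12/5)
obs 8: x=3 → posterior Dirichlet(11/2, 13/3, 15/4, 7, 12/5)
obs 9: x=2 → posterior Dirichlet(11/2, 13/3, 19/4, 7, 12/5)
obs 10: x=1 → posterior Dirichlet(11/2, 16/3, 19/4, 7, 12/5)
obs 11: x=0 → posterior Dirichlet(13/2, 16/3, 19/4, 7, 12/5)
obs 12: x=1 → posterior Dirichlet(13/2, 19/3, 19/4, 7, 12/5)

k = 9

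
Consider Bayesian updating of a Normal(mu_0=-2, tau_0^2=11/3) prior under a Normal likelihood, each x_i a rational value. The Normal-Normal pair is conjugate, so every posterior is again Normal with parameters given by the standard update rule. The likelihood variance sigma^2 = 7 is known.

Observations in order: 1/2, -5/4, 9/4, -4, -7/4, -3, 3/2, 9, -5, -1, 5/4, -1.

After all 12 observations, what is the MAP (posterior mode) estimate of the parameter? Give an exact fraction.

obs 1: x=1/2 → posterior Normal(-73/64, 77/32)
obs 2: x=-5/4 → posterior Normal(-201/172, 77/43)
obs 3: x=9/4 → posterior Normal(-17/36, 77/54)
obs 4: x=-4 → posterior Normal(-139/130, 77/65)
obs 5: x=-7/4 → posterior Normal(-355/304, 77/76)
obs 6: x=-3 → posterior Normal(-487/348, 77/87)
obs 7: x=3/2 → posterior Normal(-421/392, 11/14)
obs 8: x=9 → posterior Normal(-25/436, 77/109)
obs 9: x=-5 → posterior Normal(-49/96, 77/120)
obs 10: x=-1 → posterior Normal(-289/524, 77/131)
obs 11: x=5/4 → posterior Normal(-117/284, 77/142)
obs 12: x=-1 → posterior Normal(-139/306, 77/153)

-139/306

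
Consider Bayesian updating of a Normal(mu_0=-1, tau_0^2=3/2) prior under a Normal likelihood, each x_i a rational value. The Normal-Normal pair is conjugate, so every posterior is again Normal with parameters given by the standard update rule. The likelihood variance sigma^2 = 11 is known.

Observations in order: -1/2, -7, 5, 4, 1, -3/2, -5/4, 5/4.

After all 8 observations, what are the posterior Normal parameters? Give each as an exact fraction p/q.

obs 1: x=-1/2 → posterior Normal(-47/50, 33/25)
obs 2: x=-7 → posterior Normal(-89/56, 33/28)
obs 3: x=5 → posterior Normal(-59/62, 33/31)
obs 4: x=4 → posterior Normal(-35/68, 33/34)
obs 5: x=1 → posterior Normal(-29/74, 33/37)
obs 6: x=-3/2 → posterior Normal(-19/40, 33/40)
obs 7: x=-5/4 → posterior Normal(-91/172, 33/43)
obs 8: x=5/4 → posterior Normal(-19/46, 33/46)

mu_0=-19/46, tau_0^2=33/46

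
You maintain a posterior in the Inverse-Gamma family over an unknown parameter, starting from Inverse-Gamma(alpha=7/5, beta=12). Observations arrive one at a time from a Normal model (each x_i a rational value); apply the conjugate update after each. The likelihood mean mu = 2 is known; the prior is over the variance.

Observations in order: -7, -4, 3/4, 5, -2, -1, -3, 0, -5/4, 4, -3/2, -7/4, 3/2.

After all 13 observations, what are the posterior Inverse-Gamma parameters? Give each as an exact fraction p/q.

obs 1: x=-7 → posterior Inverse-Gamma(19/10, 105/2)
obs 2: x=-4 → posterior Inverse-Gamma(12/5, 141/2)
obs 3: x=3/4 → posterior Inverse-Gamma(29/10, 2281/32)
obs 4: x=5 → posterior Inverse-Gamma(17/5, 2425/32)
obs 5: x=-2 → posterior Inverse-Gamma(39/10, 2681/32)
obs 6: x=-1 → posterior Inverse-Gamma(22/5, 2825/32)
obs 7: x=-3 → posterior Inverse-Gamma(49/10, 3225/32)
obs 8: x=0 → posterior Inverse-Gamma(27/5, 3289/32)
obs 9: x=-5/4 → posterior Inverse-Gamma(59/10, 1729/16)
obs 10: x=4 → posterior Inverse-Gamma(32/5, 1761/16)
obs 11: x=-3/2 → posterior Inverse-Gamma(69/10, 1859/16)
obs 12: x=-7/4 → posterior Inverse-Gamma(37/5, 3943/32)
obs 13: x=3/2 → posterior Inverse-Gamma(79/10, 3947/32)

alpha=79/10, beta=3947/32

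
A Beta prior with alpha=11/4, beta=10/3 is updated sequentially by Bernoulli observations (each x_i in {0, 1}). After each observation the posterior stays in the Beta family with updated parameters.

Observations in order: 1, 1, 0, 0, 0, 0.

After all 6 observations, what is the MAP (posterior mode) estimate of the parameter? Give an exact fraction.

obs 1: x=1 → posterior Beta(15/4, 10/3)
obs 2: x=1 → posterior Beta(19/4, 10/3)
obs 3: x=0 → posterior Beta(19/4, 13/3)
obs 4: x=0 → posterior Beta(19/4, 16/3)
obs 5: x=0 → posterior Beta(19/4, 19/3)
obs 6: x=0 → posterior Beta(19/4, 22/3)

45/121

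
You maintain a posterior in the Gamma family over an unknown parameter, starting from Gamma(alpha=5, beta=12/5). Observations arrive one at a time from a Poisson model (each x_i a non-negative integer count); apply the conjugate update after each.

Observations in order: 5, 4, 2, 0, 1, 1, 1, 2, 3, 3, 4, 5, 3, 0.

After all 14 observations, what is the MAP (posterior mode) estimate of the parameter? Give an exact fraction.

obs 1: x=5 → posterior Gamma(10, 17/5)
obs 2: x=4 → posterior Gamma(14, 22/5)
obs 3: x=2 → posterior Gamma(16, 27/5)
obs 4: x=0 → posterior Gamma(16, 32/5)
obs 5: x=1 → posterior Gamma(17, 37/5)
obs 6: x=1 → posterior Gamma(18, 42/5)
obs 7: x=1 → posterior Gamma(19, 47/5)
obs 8: x=2 → posterior Gamma(21, 52/5)
obs 9: x=3 → posterior Gamma(24, 57/5)
obs 10: x=3 → posterior Gamma(27, 62/5)
obs 11: x=4 → posterior Gamma(31, 67/5)
obs 12: x=5 → posterior Gamma(36, 72/5)
obs 13: x=3 → posterior Gamma(39, 77/5)
obs 14: x=0 → posterior Gamma(39, 82/5)

95/41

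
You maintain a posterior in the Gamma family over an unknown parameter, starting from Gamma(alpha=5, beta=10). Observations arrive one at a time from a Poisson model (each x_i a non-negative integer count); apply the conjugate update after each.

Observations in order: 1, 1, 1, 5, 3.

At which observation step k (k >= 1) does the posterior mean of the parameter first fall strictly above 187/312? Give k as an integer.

k = 3

obs 1: x=1 → posterior Gamma(6, 11)
obs 2: x=1 → posterior Gamma(7, 12)
obs 3: x=1 → posterior Gamma(8, 13)
obs 4: x=5 → posterior Gamma(13, 14)
obs 5: x=3 → posterior Gamma(16, 15)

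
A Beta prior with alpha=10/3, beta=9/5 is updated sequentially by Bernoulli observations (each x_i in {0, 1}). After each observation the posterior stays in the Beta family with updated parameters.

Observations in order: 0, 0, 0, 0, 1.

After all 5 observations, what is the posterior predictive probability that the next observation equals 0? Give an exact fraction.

87/152

obs 1: x=0 → posterior Beta(10/3, 14/5)
obs 2: x=0 → posterior Beta(10/3, 19/5)
obs 3: x=0 → posterior Beta(10/3, 24/5)
obs 4: x=0 → posterior Beta(10/3, 29/5)
obs 5: x=1 → posterior Beta(13/3, 29/5)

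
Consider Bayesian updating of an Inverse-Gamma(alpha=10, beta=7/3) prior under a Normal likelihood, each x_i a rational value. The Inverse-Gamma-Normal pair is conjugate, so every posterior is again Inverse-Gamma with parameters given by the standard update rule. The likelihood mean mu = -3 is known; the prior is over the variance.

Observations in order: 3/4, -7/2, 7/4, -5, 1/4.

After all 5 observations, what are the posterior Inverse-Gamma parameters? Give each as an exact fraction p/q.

obs 1: x=3/4 → posterior Inverse-Gamma(21/2, 899/96)
obs 2: x=-7/2 → posterior Inverse-Gamma(11, 911/96)
obs 3: x=7/4 → posterior Inverse-Gamma(23/2, 997/48)
obs 4: x=-5 → posterior Inverse-Gamma(12, 1093/48)
obs 5: x=1/4 → posterior Inverse-Gamma(25/2, 2693/96)

alpha=25/2, beta=2693/96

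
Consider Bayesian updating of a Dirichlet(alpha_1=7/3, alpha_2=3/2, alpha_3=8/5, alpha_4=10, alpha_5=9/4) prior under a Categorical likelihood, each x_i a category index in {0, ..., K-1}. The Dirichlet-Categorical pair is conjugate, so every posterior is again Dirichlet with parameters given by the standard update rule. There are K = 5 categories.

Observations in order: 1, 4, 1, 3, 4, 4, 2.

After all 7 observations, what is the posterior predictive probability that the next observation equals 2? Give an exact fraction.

obs 1: x=1 → posterior Dirichlet(7/3, 5/2, 8/5, 10, 9/4)
obs 2: x=4 → posterior Dirichlet(7/3, 5/2, 8/5, 10, 13/4)
obs 3: x=1 → posterior Dirichlet(7/3, 7/2, 8/5, 10, 13/4)
obs 4: x=3 → posterior Dirichlet(7/3, 7/2, 8/5, 11, 13/4)
obs 5: x=4 → posterior Dirichlet(7/3, 7/2, 8/5, 11, 17/4)
obs 6: x=4 → posterior Dirichlet(7/3, 7/2, 8/5, 11, 21/4)
obs 7: x=2 → posterior Dirichlet(7/3, 7/2, 13/5, 11, 21/4)

156/1481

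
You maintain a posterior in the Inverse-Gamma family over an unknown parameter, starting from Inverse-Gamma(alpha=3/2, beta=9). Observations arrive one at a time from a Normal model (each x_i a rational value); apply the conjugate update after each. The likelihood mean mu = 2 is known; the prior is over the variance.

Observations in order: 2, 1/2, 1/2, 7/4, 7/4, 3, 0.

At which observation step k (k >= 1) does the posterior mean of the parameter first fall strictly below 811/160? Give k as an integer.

obs 1: x=2 → posterior Inverse-Gamma(2, 9)
obs 2: x=1/2 → posterior Inverse-Gamma(5/2, 81/8)
obs 3: x=1/2 → posterior Inverse-Gamma(3, 45/4)
obs 4: x=7/4 → posterior Inverse-Gamma(7/2, 361/32)
obs 5: x=7/4 → posterior Inverse-Gamma(4, 181/16)
obs 6: x=3 → posterior Inverse-Gamma(9/2, 189/16)
obs 7: x=0 → posterior Inverse-Gamma(5, 221/16)

k = 4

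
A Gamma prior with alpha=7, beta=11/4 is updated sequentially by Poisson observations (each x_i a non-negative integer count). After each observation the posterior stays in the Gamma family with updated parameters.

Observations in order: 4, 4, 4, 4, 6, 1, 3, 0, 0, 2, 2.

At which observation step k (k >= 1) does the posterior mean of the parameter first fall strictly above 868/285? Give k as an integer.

k = 2

obs 1: x=4 → posterior Gamma(11, 15/4)
obs 2: x=4 → posterior Gamma(15, 19/4)
obs 3: x=4 → posterior Gamma(19, 23/4)
obs 4: x=4 → posterior Gamma(23, 27/4)
obs 5: x=6 → posterior Gamma(29, 31/4)
obs 6: x=1 → posterior Gamma(30, 35/4)
obs 7: x=3 → posterior Gamma(33, 39/4)
obs 8: x=0 → posterior Gamma(33, 43/4)
obs 9: x=0 → posterior Gamma(33, 47/4)
obs 10: x=2 → posterior Gamma(35, 51/4)
obs 11: x=2 → posterior Gamma(37, 55/4)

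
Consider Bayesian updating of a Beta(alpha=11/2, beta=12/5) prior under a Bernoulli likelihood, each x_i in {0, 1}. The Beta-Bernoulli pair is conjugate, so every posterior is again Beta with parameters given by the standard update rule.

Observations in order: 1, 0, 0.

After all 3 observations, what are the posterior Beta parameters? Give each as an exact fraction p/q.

alpha=13/2, beta=22/5

obs 1: x=1 → posterior Beta(13/2, 12/5)
obs 2: x=0 → posterior Beta(13/2, 17/5)
obs 3: x=0 → posterior Beta(13/2, 22/5)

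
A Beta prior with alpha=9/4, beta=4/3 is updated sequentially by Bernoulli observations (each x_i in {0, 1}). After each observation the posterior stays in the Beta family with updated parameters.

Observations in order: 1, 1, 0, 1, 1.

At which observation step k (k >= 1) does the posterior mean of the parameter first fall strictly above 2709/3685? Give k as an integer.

k = 2

obs 1: x=1 → posterior Beta(13/4, 4/3)
obs 2: x=1 → posterior Beta(17/4, 4/3)
obs 3: x=0 → posterior Beta(17/4, 7/3)
obs 4: x=1 → posterior Beta(21/4, 7/3)
obs 5: x=1 → posterior Beta(25/4, 7/3)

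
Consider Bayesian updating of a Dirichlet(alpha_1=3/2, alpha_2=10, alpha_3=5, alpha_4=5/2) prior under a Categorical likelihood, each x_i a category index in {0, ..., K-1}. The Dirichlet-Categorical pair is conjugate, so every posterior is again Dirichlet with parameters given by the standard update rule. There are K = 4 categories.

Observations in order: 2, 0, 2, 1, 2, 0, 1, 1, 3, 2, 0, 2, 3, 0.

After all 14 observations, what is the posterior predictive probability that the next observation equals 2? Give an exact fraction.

10/33

obs 1: x=2 → posterior Dirichlet(3/2, 10, 6, 5/2)
obs 2: x=0 → posterior Dirichlet(5/2, 10, 6, 5/2)
obs 3: x=2 → posterior Dirichlet(5/2, 10, 7, 5/2)
obs 4: x=1 → posterior Dirichlet(5/2, 11, 7, 5/2)
obs 5: x=2 → posterior Dirichlet(5/2, 11, 8, 5/2)
obs 6: x=0 → posterior Dirichlet(7/2, 11, 8, 5/2)
obs 7: x=1 → posterior Dirichlet(7/2, 12, 8, 5/2)
obs 8: x=1 → posterior Dirichlet(7/2, 13, 8, 5/2)
obs 9: x=3 → posterior Dirichlet(7/2, 13, 8, 7/2)
obs 10: x=2 → posterior Dirichlet(7/2, 13, 9, 7/2)
obs 11: x=0 → posterior Dirichlet(9/2, 13, 9, 7/2)
obs 12: x=2 → posterior Dirichlet(9/2, 13, 10, 7/2)
obs 13: x=3 → posterior Dirichlet(9/2, 13, 10, 9/2)
obs 14: x=0 → posterior Dirichlet(11/2, 13, 10, 9/2)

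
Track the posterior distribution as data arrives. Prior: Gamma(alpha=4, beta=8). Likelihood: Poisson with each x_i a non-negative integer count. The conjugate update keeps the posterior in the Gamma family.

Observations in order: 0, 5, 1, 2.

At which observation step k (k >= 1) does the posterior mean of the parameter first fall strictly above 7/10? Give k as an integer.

obs 1: x=0 → posterior Gamma(4, 9)
obs 2: x=5 → posterior Gamma(9, 10)
obs 3: x=1 → posterior Gamma(10, 11)
obs 4: x=2 → posterior Gamma(12, 12)

k = 2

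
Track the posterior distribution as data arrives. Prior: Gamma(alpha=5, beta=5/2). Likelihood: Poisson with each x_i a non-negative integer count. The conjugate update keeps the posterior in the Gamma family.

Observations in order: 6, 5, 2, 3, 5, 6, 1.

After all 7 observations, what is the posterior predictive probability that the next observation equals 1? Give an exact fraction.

34776951707450963559937295459316522107624098/300839436292598397144413367801085458207819027

obs 1: x=6 → posterior Gamma(11, 7/2)
obs 2: x=5 → posterior Gamma(16, 9/2)
obs 3: x=2 → posterior Gamma(18, 11/2)
obs 4: x=3 → posterior Gamma(21, 13/2)
obs 5: x=5 → posterior Gamma(26, 15/2)
obs 6: x=6 → posterior Gamma(32, 17/2)
obs 7: x=1 → posterior Gamma(33, 19/2)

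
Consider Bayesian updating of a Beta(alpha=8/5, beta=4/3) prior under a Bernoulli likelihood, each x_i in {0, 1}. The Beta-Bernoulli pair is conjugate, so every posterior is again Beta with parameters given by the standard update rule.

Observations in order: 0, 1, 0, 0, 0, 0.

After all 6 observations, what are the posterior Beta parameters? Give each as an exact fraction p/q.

obs 1: x=0 → posterior Beta(8/5, 7/3)
obs 2: x=1 → posterior Beta(13/5, 7/3)
obs 3: x=0 → posterior Beta(13/5, 10/3)
obs 4: x=0 → posterior Beta(13/5, 13/3)
obs 5: x=0 → posterior Beta(13/5, 16/3)
obs 6: x=0 → posterior Beta(13/5, 19/3)

alpha=13/5, beta=19/3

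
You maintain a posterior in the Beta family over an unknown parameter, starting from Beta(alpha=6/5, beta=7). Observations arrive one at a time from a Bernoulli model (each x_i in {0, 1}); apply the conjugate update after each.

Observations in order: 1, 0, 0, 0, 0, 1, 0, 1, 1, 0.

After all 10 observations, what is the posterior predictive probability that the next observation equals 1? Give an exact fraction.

2/7

obs 1: x=1 → posterior Beta(11/5, 7)
obs 2: x=0 → posterior Beta(11/5, 8)
obs 3: x=0 → posterior Beta(11/5, 9)
obs 4: x=0 → posterior Beta(11/5, 10)
obs 5: x=0 → posterior Beta(11/5, 11)
obs 6: x=1 → posterior Beta(16/5, 11)
obs 7: x=0 → posterior Beta(16/5, 12)
obs 8: x=1 → posterior Beta(21/5, 12)
obs 9: x=1 → posterior Beta(26/5, 12)
obs 10: x=0 → posterior Beta(26/5, 13)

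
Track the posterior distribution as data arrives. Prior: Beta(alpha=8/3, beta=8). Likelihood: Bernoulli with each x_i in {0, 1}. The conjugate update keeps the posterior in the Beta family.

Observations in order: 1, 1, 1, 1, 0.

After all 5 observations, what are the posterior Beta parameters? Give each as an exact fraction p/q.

alpha=20/3, beta=9

obs 1: x=1 → posterior Beta(11/3, 8)
obs 2: x=1 → posterior Beta(14/3, 8)
obs 3: x=1 → posterior Beta(17/3, 8)
obs 4: x=1 → posterior Beta(20/3, 8)
obs 5: x=0 → posterior Beta(20/3, 9)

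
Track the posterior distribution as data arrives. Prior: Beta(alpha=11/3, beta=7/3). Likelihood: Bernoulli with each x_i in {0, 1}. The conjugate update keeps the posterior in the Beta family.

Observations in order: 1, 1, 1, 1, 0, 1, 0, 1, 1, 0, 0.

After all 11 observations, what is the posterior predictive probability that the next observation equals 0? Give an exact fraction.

19/51

obs 1: x=1 → posterior Beta(14/3, 7/3)
obs 2: x=1 → posterior Beta(17/3, 7/3)
obs 3: x=1 → posterior Beta(20/3, 7/3)
obs 4: x=1 → posterior Beta(23/3, 7/3)
obs 5: x=0 → posterior Beta(23/3, 10/3)
obs 6: x=1 → posterior Beta(26/3, 10/3)
obs 7: x=0 → posterior Beta(26/3, 13/3)
obs 8: x=1 → posterior Beta(29/3, 13/3)
obs 9: x=1 → posterior Beta(32/3, 13/3)
obs 10: x=0 → posterior Beta(32/3, 16/3)
obs 11: x=0 → posterior Beta(32/3, 19/3)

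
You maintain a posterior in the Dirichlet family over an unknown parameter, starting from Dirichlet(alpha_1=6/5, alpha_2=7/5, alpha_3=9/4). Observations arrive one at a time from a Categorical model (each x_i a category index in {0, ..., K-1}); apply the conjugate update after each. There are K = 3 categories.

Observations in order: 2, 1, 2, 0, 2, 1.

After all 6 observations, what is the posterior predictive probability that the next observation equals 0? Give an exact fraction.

44/217

obs 1: x=2 → posterior Dirichlet(6/5, 7/5, 13/4)
obs 2: x=1 → posterior Dirichlet(6/5, 12/5, 13/4)
obs 3: x=2 → posterior Dirichlet(6/5, 12/5, 17/4)
obs 4: x=0 → posterior Dirichlet(11/5, 12/5, 17/4)
obs 5: x=2 → posterior Dirichlet(11/5, 12/5, 21/4)
obs 6: x=1 → posterior Dirichlet(11/5, 17/5, 21/4)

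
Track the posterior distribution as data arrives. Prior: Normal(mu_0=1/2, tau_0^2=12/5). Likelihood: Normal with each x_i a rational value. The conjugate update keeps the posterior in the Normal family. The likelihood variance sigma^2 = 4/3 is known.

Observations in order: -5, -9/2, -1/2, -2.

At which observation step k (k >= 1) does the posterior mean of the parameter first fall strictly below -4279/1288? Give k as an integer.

obs 1: x=-5 → posterior Normal(-85/28, 6/7)
obs 2: x=-9/2 → posterior Normal(-83/23, 12/23)
obs 3: x=-1/2 → posterior Normal(-175/64, 3/8)
obs 4: x=-2 → posterior Normal(-211/82, 12/41)

k = 2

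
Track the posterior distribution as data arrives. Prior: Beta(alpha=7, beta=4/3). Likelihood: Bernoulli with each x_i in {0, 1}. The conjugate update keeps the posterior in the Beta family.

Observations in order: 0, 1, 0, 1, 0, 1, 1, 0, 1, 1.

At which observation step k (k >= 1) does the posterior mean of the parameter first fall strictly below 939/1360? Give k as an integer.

k = 5

obs 1: x=0 → posterior Beta(7, 7/3)
obs 2: x=1 → posterior Beta(8, 7/3)
obs 3: x=0 → posterior Beta(8, 10/3)
obs 4: x=1 → posterior Beta(9, 10/3)
obs 5: x=0 → posterior Beta(9, 13/3)
obs 6: x=1 → posterior Beta(10, 13/3)
obs 7: x=1 → posterior Beta(11, 13/3)
obs 8: x=0 → posterior Beta(11, 16/3)
obs 9: x=1 → posterior Beta(12, 16/3)
obs 10: x=1 → posterior Beta(13, 16/3)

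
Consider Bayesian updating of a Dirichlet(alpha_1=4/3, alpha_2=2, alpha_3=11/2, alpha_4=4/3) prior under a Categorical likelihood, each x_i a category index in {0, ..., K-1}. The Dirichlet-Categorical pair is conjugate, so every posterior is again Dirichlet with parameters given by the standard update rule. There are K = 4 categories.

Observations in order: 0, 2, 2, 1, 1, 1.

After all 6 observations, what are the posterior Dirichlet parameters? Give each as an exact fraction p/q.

obs 1: x=0 → posterior Dirichlet(7/3, 2, 11/2, 4/3)
obs 2: x=2 → posterior Dirichlet(7/3, 2, 13/2, 4/3)
obs 3: x=2 → posterior Dirichlet(7/3, 2, 15/2, 4/3)
obs 4: x=1 → posterior Dirichlet(7/3, 3, 15/2, 4/3)
obs 5: x=1 → posterior Dirichlet(7/3, 4, 15/2, 4/3)
obs 6: x=1 → posterior Dirichlet(7/3, 5, 15/2, 4/3)

alpha_1=7/3, alpha_2=5, alpha_3=15/2, alpha_4=4/3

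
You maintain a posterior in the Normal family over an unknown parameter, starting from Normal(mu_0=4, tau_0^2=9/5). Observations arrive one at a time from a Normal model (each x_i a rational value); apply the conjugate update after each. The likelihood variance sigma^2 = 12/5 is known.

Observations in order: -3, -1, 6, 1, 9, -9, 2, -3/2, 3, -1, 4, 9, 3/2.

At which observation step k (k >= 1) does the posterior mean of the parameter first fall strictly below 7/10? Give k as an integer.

obs 1: x=-3 → posterior Normal(1, 36/35)
obs 2: x=-1 → posterior Normal(2/5, 18/25)
obs 3: x=6 → posterior Normal(22/13, 36/65)
obs 4: x=1 → posterior Normal(25/16, 9/20)
obs 5: x=9 → posterior Normal(52/19, 36/95)
obs 6: x=-9 → posterior Normal(25/22, 18/55)
obs 7: x=2 → posterior Normal(31/25, 36/125)
obs 8: x=-3/2 → posterior Normal(53/56, 9/35)
obs 9: x=3 → posterior Normal(71/62, 36/155)
obs 10: x=-1 → posterior Normal(65/68, 18/85)
obs 11: x=4 → posterior Normal(89/74, 36/185)
obs 12: x=9 → posterior Normal(143/80, 9/50)
obs 13: x=3/2 → posterior Normal(76/43, 36/215)

k = 2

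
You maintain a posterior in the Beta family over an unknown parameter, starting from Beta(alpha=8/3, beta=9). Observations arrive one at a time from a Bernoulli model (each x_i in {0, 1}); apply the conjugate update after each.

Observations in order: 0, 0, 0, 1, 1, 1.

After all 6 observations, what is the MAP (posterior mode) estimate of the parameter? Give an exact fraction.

14/47

obs 1: x=0 → posterior Beta(8/3, 10)
obs 2: x=0 → posterior Beta(8/3, 11)
obs 3: x=0 → posterior Beta(8/3, 12)
obs 4: x=1 → posterior Beta(11/3, 12)
obs 5: x=1 → posterior Beta(14/3, 12)
obs 6: x=1 → posterior Beta(17/3, 12)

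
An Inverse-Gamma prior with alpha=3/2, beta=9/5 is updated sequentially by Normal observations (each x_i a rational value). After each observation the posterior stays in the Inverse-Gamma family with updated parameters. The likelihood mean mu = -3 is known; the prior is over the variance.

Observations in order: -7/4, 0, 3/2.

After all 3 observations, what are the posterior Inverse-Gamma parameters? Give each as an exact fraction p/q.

alpha=3, beta=2753/160

obs 1: x=-7/4 → posterior Inverse-Gamma(2, 413/160)
obs 2: x=0 → posterior Inverse-Gamma(5/2, 1133/160)
obs 3: x=3/2 → posterior Inverse-Gamma(3, 2753/160)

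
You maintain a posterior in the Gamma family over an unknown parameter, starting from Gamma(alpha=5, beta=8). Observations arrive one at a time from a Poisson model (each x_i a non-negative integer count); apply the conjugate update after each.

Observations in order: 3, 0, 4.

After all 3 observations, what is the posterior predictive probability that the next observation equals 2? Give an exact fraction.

40799568897373/213986410758144

obs 1: x=3 → posterior Gamma(8, 9)
obs 2: x=0 → posterior Gamma(8, 10)
obs 3: x=4 → posterior Gamma(12, 11)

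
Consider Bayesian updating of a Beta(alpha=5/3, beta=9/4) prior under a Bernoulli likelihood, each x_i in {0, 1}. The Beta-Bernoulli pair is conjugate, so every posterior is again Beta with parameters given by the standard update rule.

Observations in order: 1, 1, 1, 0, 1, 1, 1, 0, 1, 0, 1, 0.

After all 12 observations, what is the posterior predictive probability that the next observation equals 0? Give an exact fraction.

obs 1: x=1 → posterior Beta(8/3, 9/4)
obs 2: x=1 → posterior Beta(11/3, 9/4)
obs 3: x=1 → posterior Beta(14/3, 9/4)
obs 4: x=0 → posterior Beta(14/3, 13/4)
obs 5: x=1 → posterior Beta(17/3, 13/4)
obs 6: x=1 → posterior Beta(20/3, 13/4)
obs 7: x=1 → posterior Beta(23/3, 13/4)
obs 8: x=0 → posterior Beta(23/3, 17/4)
obs 9: x=1 → posterior Beta(26/3, 17/4)
obs 10: x=0 → posterior Beta(26/3, 21/4)
obs 11: x=1 → posterior Beta(29/3, 21/4)
obs 12: x=0 → posterior Beta(29/3, 25/4)

75/191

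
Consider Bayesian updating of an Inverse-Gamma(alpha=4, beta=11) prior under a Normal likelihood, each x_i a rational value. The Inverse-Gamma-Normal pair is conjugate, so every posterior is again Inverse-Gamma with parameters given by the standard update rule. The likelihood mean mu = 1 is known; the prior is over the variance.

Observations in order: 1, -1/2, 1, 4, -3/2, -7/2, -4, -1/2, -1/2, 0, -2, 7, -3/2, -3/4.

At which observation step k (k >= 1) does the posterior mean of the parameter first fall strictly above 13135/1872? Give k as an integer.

obs 1: x=1 → posterior Inverse-Gamma(9/2, 11)
obs 2: x=-1/2 → posterior Inverse-Gamma(5, 97/8)
obs 3: x=1 → posterior Inverse-Gamma(11/2, 97/8)
obs 4: x=4 → posterior Inverse-Gamma(6, 133/8)
obs 5: x=-3/2 → posterior Inverse-Gamma(13/2, 79/4)
obs 6: x=-7/2 → posterior Inverse-Gamma(7, 239/8)
obs 7: x=-4 → posterior Inverse-Gamma(15/2, 339/8)
obs 8: x=-1/2 → posterior Inverse-Gamma(8, 87/2)
obs 9: x=-1/2 → posterior Inverse-Gamma(17/2, 357/8)
obs 10: x=0 → posterior Inverse-Gamma(9, 361/8)
obs 11: x=-2 → posterior Inverse-Gamma(19/2, 397/8)
obs 12: x=7 → posterior Inverse-Gamma(10, 541/8)
obs 13: x=-3/2 → posterior Inverse-Gamma(21/2, 283/4)
obs 14: x=-3/4 → posterior Inverse-Gamma(11, 2313/32)

k = 12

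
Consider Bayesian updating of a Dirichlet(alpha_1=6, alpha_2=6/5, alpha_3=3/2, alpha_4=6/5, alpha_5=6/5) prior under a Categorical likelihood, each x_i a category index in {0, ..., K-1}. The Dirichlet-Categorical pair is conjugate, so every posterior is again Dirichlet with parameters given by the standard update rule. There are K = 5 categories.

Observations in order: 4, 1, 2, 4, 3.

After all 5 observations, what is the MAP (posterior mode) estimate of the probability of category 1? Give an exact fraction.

4/37

obs 1: x=4 → posterior Dirichlet(6, 6/5, 3/2, 6/5, 11/5)
obs 2: x=1 → posterior Dirichlet(6, 11/5, 3/2, 6/5, 11/5)
obs 3: x=2 → posterior Dirichlet(6, 11/5, 5/2, 6/5, 11/5)
obs 4: x=4 → posterior Dirichlet(6, 11/5, 5/2, 6/5, 16/5)
obs 5: x=3 → posterior Dirichlet(6, 11/5, 5/2, 11/5, 16/5)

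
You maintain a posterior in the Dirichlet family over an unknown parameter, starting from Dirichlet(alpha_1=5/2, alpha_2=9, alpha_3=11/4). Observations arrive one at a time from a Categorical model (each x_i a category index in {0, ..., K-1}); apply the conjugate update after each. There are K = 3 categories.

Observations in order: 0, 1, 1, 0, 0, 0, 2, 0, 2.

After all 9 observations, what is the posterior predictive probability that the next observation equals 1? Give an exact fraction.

44/93

obs 1: x=0 → posterior Dirichlet(7/2, 9, 11/4)
obs 2: x=1 → posterior Dirichlet(7/2, 10, 11/4)
obs 3: x=1 → posterior Dirichlet(7/2, 11, 11/4)
obs 4: x=0 → posterior Dirichlet(9/2, 11, 11/4)
obs 5: x=0 → posterior Dirichlet(11/2, 11, 11/4)
obs 6: x=0 → posterior Dirichlet(13/2, 11, 11/4)
obs 7: x=2 → posterior Dirichlet(13/2, 11, 15/4)
obs 8: x=0 → posterior Dirichlet(15/2, 11, 15/4)
obs 9: x=2 → posterior Dirichlet(15/2, 11, 19/4)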